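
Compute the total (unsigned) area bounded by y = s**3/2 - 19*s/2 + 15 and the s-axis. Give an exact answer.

517/4

The curve meets the s-axis where s**3/2 - 19*s/2 + 15 = 0, i.e. (s - 3)*(s - 2)*(s + 5)/2 = 0, at s = -5, 2, 3.
On [-5, 2] the curve lies above the axis; ∫[-5,2] (s**3/2 - 19*s/2 + 15) ds = 1029/8, giving area 1029/8.
On [2, 3] the curve lies below the axis; ∫[2,3] (s**3/2 - 19*s/2 + 15) ds = -5/8, giving area 5/8.
Total area = 1029/8 + 5/8 = 517/4.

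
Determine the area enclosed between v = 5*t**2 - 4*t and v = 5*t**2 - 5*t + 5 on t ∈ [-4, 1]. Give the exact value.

On [-4, 1], (5*t**2 - 4*t) - (5*t**2 - 5*t + 5) = t - 5 is ≤ 0 throughout, so the area is a single integral of |t - 5|.
∫[-4,1] (t - 5) dt = -65/2; the area of that piece is 65/2.

65/2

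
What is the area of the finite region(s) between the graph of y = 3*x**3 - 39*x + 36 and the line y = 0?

The curve meets the x-axis where 3*x**3 - 39*x + 36 = 0, i.e. 3*(x - 3)*(x - 1)*(x + 4) = 0, at x = -4, 1, 3.
On [-4, 1] the curve lies above the axis; ∫[-4,1] (3*x**3 - 39*x + 36) dx = 1125/4, giving area 1125/4.
On [1, 3] the curve lies below the axis; ∫[1,3] (3*x**3 - 39*x + 36) dx = -24, giving area 24.
Total area = 1125/4 + 24 = 1221/4.

1221/4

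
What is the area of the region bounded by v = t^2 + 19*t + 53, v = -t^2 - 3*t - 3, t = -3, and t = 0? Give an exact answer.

87

On [-3, 0], (t^2 + 19*t + 53) - (-t^2 - 3*t - 3) = 2*t^2 + 22*t + 56 is ≥ 0 throughout, so the area is a single integral of |2*t^2 + 22*t + 56|.
∫[-3,0] (2*t^2 + 22*t + 56) dt = 87.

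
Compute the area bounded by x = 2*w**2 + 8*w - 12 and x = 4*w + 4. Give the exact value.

Both boundary curves give x as a function of w, so integrate with respect to w. Setting them equal: 2*w**2 + 4*w - 16 = 0, i.e. 2*(w - 2)*(w + 4) = 0, so they meet at w = -4, 2.
For w in [-4, 2], x = 2*w**2 + 8*w - 12 is on the left; area = ∫[-4,2] (-(2*w**2 + 4*w - 16)) dw = 72.

72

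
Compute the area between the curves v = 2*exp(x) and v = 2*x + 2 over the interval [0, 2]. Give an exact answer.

-10 + 2*exp(2)

On [0, 2], (2*exp(x)) - (2*x + 2) = -2*x + 2*exp(x) - 2 is ≥ 0 throughout, so the area is a single integral of |-2*x + 2*exp(x) - 2|.
∫[0,2] (-2*x + 2*exp(x) - 2) dx = -10 + 2*exp(2).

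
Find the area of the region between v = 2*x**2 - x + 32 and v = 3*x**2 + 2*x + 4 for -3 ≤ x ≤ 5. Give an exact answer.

The difference (2*x**2 - x + 32) - (3*x**2 + 2*x + 4) = -x**2 - 3*x + 28 changes sign at x = 4 inside [-3, 5], so split the integral there.
∫[-3,4] (-x**2 - 3*x + 28) dx = 931/6.
∫[4,5] (-x**2 - 3*x + 28) dx = -35/6; the area of that piece is 35/6.
Total area = 931/6 + 35/6 = 161.

161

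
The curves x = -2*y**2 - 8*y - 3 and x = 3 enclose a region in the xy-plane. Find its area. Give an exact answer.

8/3

Both boundary curves give x as a function of y, so integrate with respect to y. Setting them equal: -2*y**2 - 8*y - 6 = 0, i.e. -2*(y + 1)*(y + 3) = 0, so they meet at y = -3, -1.
For y in [-3, -1], x = -2*y**2 - 8*y - 3 is on the right; area = ∫[-3,-1] (-2*y**2 - 8*y - 6) dy = 8/3.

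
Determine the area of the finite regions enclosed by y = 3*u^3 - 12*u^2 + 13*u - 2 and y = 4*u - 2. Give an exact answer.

Set the curves equal: 3*u^3 - 12*u^2 + 13*u - 2 = 4*u - 2, so 3*u^3 - 12*u^2 + 9*u = 0, which factors as 3*u*(u - 3)*(u - 1) = 0. The curves meet at u = 0, 1, 3.
On [0, 1], y = 3*u^3 - 12*u^2 + 13*u - 2 is on top; that piece has area ∫[0,1] (3*u^3 - 12*u^2 + 9*u) du = 5/4.
On [1, 3], y = 4*u - 2 is on top; that piece has area ∫[1,3] (-(3*u^3 - 12*u^2 + 9*u)) du = 8.
Total enclosed area = 5/4 + 8 = 37/4.

37/4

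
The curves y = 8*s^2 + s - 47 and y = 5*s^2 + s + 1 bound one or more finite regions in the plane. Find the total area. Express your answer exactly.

Set the curves equal: 8*s^2 + s - 47 = 5*s^2 + s + 1, so 3*s^2 - 48 = 0, which factors as 3*(s - 4)*(s + 4) = 0. The curves meet at s = -4, 4.
On [-4, 4], y = 5*s^2 + s + 1 is on top; that piece has area ∫[-4,4] (-(3*s^2 - 48)) ds = 256.

256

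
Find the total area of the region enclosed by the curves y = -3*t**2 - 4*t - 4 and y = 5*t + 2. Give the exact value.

Set the curves equal: -3*t**2 - 4*t - 4 = 5*t + 2, so -3*t**2 - 9*t - 6 = 0, which factors as -3*(t + 1)*(t + 2) = 0. The curves meet at t = -2, -1.
On [-2, -1], y = -3*t**2 - 4*t - 4 is on top; that piece has area ∫[-2,-1] (-3*t**2 - 9*t - 6) dt = 1/2.

1/2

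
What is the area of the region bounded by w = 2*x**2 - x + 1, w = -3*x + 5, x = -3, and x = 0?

31/3

The difference (2*x**2 - x + 1) - (-3*x + 5) = 2*x**2 + 2*x - 4 changes sign at x = -2 inside [-3, 0], so split the integral there.
∫[-3,-2] (2*x**2 + 2*x - 4) dx = 11/3.
∫[-2,0] (2*x**2 + 2*x - 4) dx = -20/3; the area of that piece is 20/3.
Total area = 11/3 + 20/3 = 31/3.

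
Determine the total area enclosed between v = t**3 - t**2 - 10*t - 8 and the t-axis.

443/6

The curve meets the t-axis where t**3 - t**2 - 10*t - 8 = 0, i.e. (t - 4)*(t + 1)*(t + 2) = 0, at t = -2, -1, 4.
On [-2, -1] the curve lies above the axis; ∫[-2,-1] (t**3 - t**2 - 10*t - 8) dt = 11/12, giving area 11/12.
On [-1, 4] the curve lies below the axis; ∫[-1,4] (t**3 - t**2 - 10*t - 8) dt = -875/12, giving area 875/12.
Total area = 11/12 + 875/12 = 443/6.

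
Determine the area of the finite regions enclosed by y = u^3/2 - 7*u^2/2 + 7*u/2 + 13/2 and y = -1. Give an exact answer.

Set the curves equal: u^3/2 - 7*u^2/2 + 7*u/2 + 13/2 = -1, so u^3/2 - 7*u^2/2 + 7*u/2 + 15/2 = 0, which factors as (u - 5)*(u - 3)*(u + 1)/2 = 0. The curves meet at u = -1, 3, 5.
On [-1, 3], y = u^3/2 - 7*u^2/2 + 7*u/2 + 13/2 is on top; that piece has area ∫[-1,3] (u^3/2 - 7*u^2/2 + 7*u/2 + 15/2) du = 64/3.
On [3, 5], y = -1 is on top; that piece has area ∫[3,5] (-(u^3/2 - 7*u^2/2 + 7*u/2 + 15/2)) du = 10/3.
Total enclosed area = 64/3 + 10/3 = 74/3.

74/3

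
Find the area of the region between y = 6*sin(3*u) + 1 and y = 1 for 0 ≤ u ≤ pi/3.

4

On [0, pi/3], (6*sin(3*u) + 1) - (1) = 6*sin(3*u) is ≥ 0 throughout, so the area is a single integral of |6*sin(3*u)|.
∫[0,pi/3] (6*sin(3*u)) du = 4.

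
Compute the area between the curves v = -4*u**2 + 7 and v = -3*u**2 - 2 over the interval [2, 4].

6

The difference (-4*u**2 + 7) - (-3*u**2 - 2) = -u**2 + 9 changes sign at u = 3 inside [2, 4], so split the integral there.
∫[2,3] (-u**2 + 9) du = 8/3.
∫[3,4] (-u**2 + 9) du = -10/3; the area of that piece is 10/3.
Total area = 8/3 + 10/3 = 6.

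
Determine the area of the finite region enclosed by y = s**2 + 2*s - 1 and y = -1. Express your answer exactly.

4/3

Set the curves equal: s**2 + 2*s - 1 = -1, so s**2 + 2*s = 0, which factors as s*(s + 2) = 0. The curves meet at s = -2, 0.
On [-2, 0], y = -1 is on top; that piece has area ∫[-2,0] (-(s**2 + 2*s)) ds = 4/3.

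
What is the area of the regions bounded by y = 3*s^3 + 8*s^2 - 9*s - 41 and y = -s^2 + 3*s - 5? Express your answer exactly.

393/4

Set the curves equal: 3*s^3 + 8*s^2 - 9*s - 41 = -s^2 + 3*s - 5, so 3*s^3 + 9*s^2 - 12*s - 36 = 0, which factors as 3*(s - 2)*(s + 2)*(s + 3) = 0. The curves meet at s = -3, -2, 2.
On [-3, -2], y = 3*s^3 + 8*s^2 - 9*s - 41 is on top; that piece has area ∫[-3,-2] (3*s^3 + 9*s^2 - 12*s - 36) ds = 9/4.
On [-2, 2], y = -s^2 + 3*s - 5 is on top; that piece has area ∫[-2,2] (-(3*s^3 + 9*s^2 - 12*s - 36)) ds = 96.
Total enclosed area = 9/4 + 96 = 393/4.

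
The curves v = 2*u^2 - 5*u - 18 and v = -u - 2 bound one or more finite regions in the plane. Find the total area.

72

Set the curves equal: 2*u^2 - 5*u - 18 = -u - 2, so 2*u^2 - 4*u - 16 = 0, which factors as 2*(u - 4)*(u + 2) = 0. The curves meet at u = -2, 4.
On [-2, 4], v = -u - 2 is on top; that piece has area ∫[-2,4] (-(2*u^2 - 4*u - 16)) du = 72.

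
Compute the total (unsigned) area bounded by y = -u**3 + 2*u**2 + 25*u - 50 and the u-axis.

2459/6

The curve meets the u-axis where -u**3 + 2*u**2 + 25*u - 50 = 0, i.e. -(u - 5)*(u - 2)*(u + 5) = 0, at u = -5, 2, 5.
On [-5, 2] the curve lies below the axis; ∫[-5,2] (-u**3 + 2*u**2 + 25*u - 50) du = -4459/12, giving area 4459/12.
On [2, 5] the curve lies above the axis; ∫[2,5] (-u**3 + 2*u**2 + 25*u - 50) du = 153/4, giving area 153/4.
Total area = 4459/12 + 153/4 = 2459/6.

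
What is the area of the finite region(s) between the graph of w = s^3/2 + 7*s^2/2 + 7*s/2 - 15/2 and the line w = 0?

The curve meets the s-axis where s^3/2 + 7*s^2/2 + 7*s/2 - 15/2 = 0, i.e. (s - 1)*(s + 3)*(s + 5)/2 = 0, at s = -5, -3, 1.
On [-5, -3] the curve lies above the axis; ∫[-5,-3] (s^3/2 + 7*s^2/2 + 7*s/2 - 15/2) ds = 10/3, giving area 10/3.
On [-3, 1] the curve lies below the axis; ∫[-3,1] (s^3/2 + 7*s^2/2 + 7*s/2 - 15/2) ds = -64/3, giving area 64/3.
Total area = 10/3 + 64/3 = 74/3.

74/3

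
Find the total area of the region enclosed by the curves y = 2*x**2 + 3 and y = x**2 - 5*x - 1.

9/2

Set the curves equal: 2*x**2 + 3 = x**2 - 5*x - 1, so x**2 + 5*x + 4 = 0, which factors as (x + 1)*(x + 4) = 0. The curves meet at x = -4, -1.
On [-4, -1], y = x**2 - 5*x - 1 is on top; that piece has area ∫[-4,-1] (-(x**2 + 5*x + 4)) dx = 9/2.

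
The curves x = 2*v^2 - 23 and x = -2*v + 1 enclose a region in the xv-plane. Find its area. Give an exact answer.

343/3

Both boundary curves give x as a function of v, so integrate with respect to v. Setting them equal: 2*v^2 + 2*v - 24 = 0, i.e. 2*(v - 3)*(v + 4) = 0, so they meet at v = -4, 3.
For v in [-4, 3], x = 2*v^2 - 23 is on the left; area = ∫[-4,3] (-(2*v^2 + 2*v - 24)) dv = 343/3.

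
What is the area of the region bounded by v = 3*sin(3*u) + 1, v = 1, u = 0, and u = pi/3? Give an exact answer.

2

On [0, pi/3], (3*sin(3*u) + 1) - (1) = 3*sin(3*u) is ≥ 0 throughout, so the area is a single integral of |3*sin(3*u)|.
∫[0,pi/3] (3*sin(3*u)) du = 2.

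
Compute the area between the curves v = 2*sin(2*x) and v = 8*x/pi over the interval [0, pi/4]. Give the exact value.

1 - pi/4

On [0, pi/4], (2*sin(2*x)) - (8*x/pi) = -8*x/pi + 2*sin(2*x) is ≥ 0 throughout, so the area is a single integral of |-8*x/pi + 2*sin(2*x)|.
∫[0,pi/4] (-8*x/pi + 2*sin(2*x)) dx = 1 - pi/4.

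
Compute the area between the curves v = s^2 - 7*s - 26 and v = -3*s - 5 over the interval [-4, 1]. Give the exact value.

The difference (s^2 - 7*s - 26) - (-3*s - 5) = s^2 - 4*s - 21 changes sign at s = -3 inside [-4, 1], so split the integral there.
∫[-4,-3] (s^2 - 4*s - 21) ds = 16/3.
∫[-3,1] (s^2 - 4*s - 21) ds = -176/3; the area of that piece is 176/3.
Total area = 16/3 + 176/3 = 64.

64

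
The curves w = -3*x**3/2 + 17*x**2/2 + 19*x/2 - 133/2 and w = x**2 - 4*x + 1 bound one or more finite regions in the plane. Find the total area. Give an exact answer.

Set the curves equal: -3*x**3/2 + 17*x**2/2 + 19*x/2 - 133/2 = x**2 - 4*x + 1, so -3*x**3/2 + 15*x**2/2 + 27*x/2 - 135/2 = 0, which factors as -3*(x - 5)*(x - 3)*(x + 3)/2 = 0. The curves meet at x = -3, 3, 5.
On [-3, 3], w = x**2 - 4*x + 1 is on top; that piece has area ∫[-3,3] (-(-3*x**3/2 + 15*x**2/2 + 27*x/2 - 135/2)) dx = 270.
On [3, 5], w = -3*x**3/2 + 17*x**2/2 + 19*x/2 - 133/2 is on top; that piece has area ∫[3,5] (-3*x**3/2 + 15*x**2/2 + 27*x/2 - 135/2) dx = 14.
Total enclosed area = 270 + 14 = 284.

284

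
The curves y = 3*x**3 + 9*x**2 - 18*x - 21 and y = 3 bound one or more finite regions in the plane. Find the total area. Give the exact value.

243/2

Set the curves equal: 3*x**3 + 9*x**2 - 18*x - 21 = 3, so 3*x**3 + 9*x**2 - 18*x - 24 = 0, which factors as 3*(x - 2)*(x + 1)*(x + 4) = 0. The curves meet at x = -4, -1, 2.
On [-4, -1], y = 3*x**3 + 9*x**2 - 18*x - 21 is on top; that piece has area ∫[-4,-1] (3*x**3 + 9*x**2 - 18*x - 24) dx = 243/4.
On [-1, 2], y = 3 is on top; that piece has area ∫[-1,2] (-(3*x**3 + 9*x**2 - 18*x - 24)) dx = 243/4.
Total enclosed area = 243/4 + 243/4 = 243/2.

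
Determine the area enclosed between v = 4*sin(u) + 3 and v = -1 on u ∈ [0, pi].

On [0, pi], (4*sin(u) + 3) - (-1) = 4*sin(u) + 4 is ≥ 0 throughout, so the area is a single integral of |4*sin(u) + 4|.
∫[0,pi] (4*sin(u) + 4) du = 8 + 4*pi.

8 + 4*pi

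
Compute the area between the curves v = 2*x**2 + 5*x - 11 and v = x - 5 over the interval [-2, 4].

The difference (2*x**2 + 5*x - 11) - (x - 5) = 2*x**2 + 4*x - 6 changes sign at x = 1 inside [-2, 4], so split the integral there.
∫[-2,1] (2*x**2 + 4*x - 6) dx = -18; the area of that piece is 18.
∫[1,4] (2*x**2 + 4*x - 6) dx = 54.
Total area = 18 + 54 = 72.

72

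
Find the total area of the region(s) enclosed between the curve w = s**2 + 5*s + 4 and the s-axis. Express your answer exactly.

9/2

The curve meets the s-axis where s**2 + 5*s + 4 = 0, i.e. (s + 1)*(s + 4) = 0, at s = -4, -1.
On [-4, -1] the curve lies below the axis; ∫[-4,-1] (s**2 + 5*s + 4) ds = -9/2, giving area 9/2.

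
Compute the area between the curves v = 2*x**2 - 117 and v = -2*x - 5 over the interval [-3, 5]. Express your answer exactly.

On [-3, 5], (2*x**2 - 117) - (-2*x - 5) = 2*x**2 + 2*x - 112 is ≤ 0 throughout, so the area is a single integral of |2*x**2 + 2*x - 112|.
∫[-3,5] (2*x**2 + 2*x - 112) dx = -2336/3; the area of that piece is 2336/3.

2336/3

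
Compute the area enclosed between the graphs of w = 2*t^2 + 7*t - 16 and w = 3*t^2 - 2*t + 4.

Set the curves equal: 2*t^2 + 7*t - 16 = 3*t^2 - 2*t + 4, so -t^2 + 9*t - 20 = 0, which factors as -(t - 5)*(t - 4) = 0. The curves meet at t = 4, 5.
On [4, 5], w = 2*t^2 + 7*t - 16 is on top; that piece has area ∫[4,5] (-t^2 + 9*t - 20) dt = 1/6.

1/6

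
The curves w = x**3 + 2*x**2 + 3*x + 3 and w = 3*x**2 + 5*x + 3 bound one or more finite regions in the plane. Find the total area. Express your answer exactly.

37/12

Set the curves equal: x**3 + 2*x**2 + 3*x + 3 = 3*x**2 + 5*x + 3, so x**3 - x**2 - 2*x = 0, which factors as x*(x - 2)*(x + 1) = 0. The curves meet at x = -1, 0, 2.
On [-1, 0], w = x**3 + 2*x**2 + 3*x + 3 is on top; that piece has area ∫[-1,0] (x**3 - x**2 - 2*x) dx = 5/12.
On [0, 2], w = 3*x**2 + 5*x + 3 is on top; that piece has area ∫[0,2] (-(x**3 - x**2 - 2*x)) dx = 8/3.
Total enclosed area = 5/12 + 8/3 = 37/12.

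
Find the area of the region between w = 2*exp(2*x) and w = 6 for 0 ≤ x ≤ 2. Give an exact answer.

The difference (2*exp(2*x)) - (6) = 2*exp(2*x) - 6 changes sign at x = log(3)/2 inside [0, 2], so split the integral there.
∫[0,log(3)/2] (2*exp(2*x) - 6) dx = 2 - log(27); the area of that piece is -2 + log(27).
∫[log(3)/2,2] (2*exp(2*x) - 6) dx = -15 + 3*log(3) + exp(4).
Total area = (-2 + log(27)) + (-15 + 3*log(3) + exp(4)) = -17 + 6*log(3) + exp(4).

-17 + 6*log(3) + exp(4)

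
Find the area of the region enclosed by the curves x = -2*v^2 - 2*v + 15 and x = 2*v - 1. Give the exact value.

72

Both boundary curves give x as a function of v, so integrate with respect to v. Setting them equal: -2*v^2 - 4*v + 16 = 0, i.e. -2*(v - 2)*(v + 4) = 0, so they meet at v = -4, 2.
For v in [-4, 2], x = -2*v^2 - 2*v + 15 is on the right; area = ∫[-4,2] (-2*v^2 - 4*v + 16) dv = 72.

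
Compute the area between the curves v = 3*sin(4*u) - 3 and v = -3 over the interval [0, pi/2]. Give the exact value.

The difference (3*sin(4*u) - 3) - (-3) = 3*sin(4*u) changes sign at u = pi/4 inside [0, pi/2], so split the integral there.
∫[0,pi/4] (3*sin(4*u)) du = 3/2.
∫[pi/4,pi/2] (3*sin(4*u)) du = -3/2; the area of that piece is 3/2.
Total area = 3/2 + 3/2 = 3.

3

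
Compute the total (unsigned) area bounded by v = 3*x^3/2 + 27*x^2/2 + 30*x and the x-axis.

393/8

The curve meets the x-axis where 3*x^3/2 + 27*x^2/2 + 30*x = 0, i.e. 3*x*(x + 4)*(x + 5)/2 = 0, at x = -5, -4, 0.
On [-5, -4] the curve lies above the axis; ∫[-5,-4] (3*x^3/2 + 27*x^2/2 + 30*x) dx = 9/8, giving area 9/8.
On [-4, 0] the curve lies below the axis; ∫[-4,0] (3*x^3/2 + 27*x^2/2 + 30*x) dx = -48, giving area 48.
Total area = 9/8 + 48 = 393/8.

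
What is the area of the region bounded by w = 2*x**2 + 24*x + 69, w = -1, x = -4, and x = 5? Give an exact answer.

On [-4, 5], (2*x**2 + 24*x + 69) - (-1) = 2*x**2 + 24*x + 70 is ≥ 0 throughout, so the area is a single integral of |2*x**2 + 24*x + 70|.
∫[-4,5] (2*x**2 + 24*x + 70) dx = 864.

864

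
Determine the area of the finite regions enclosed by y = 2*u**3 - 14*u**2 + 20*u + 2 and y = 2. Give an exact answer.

253/6

Set the curves equal: 2*u**3 - 14*u**2 + 20*u + 2 = 2, so 2*u**3 - 14*u**2 + 20*u = 0, which factors as 2*u*(u - 5)*(u - 2) = 0. The curves meet at u = 0, 2, 5.
On [0, 2], y = 2*u**3 - 14*u**2 + 20*u + 2 is on top; that piece has area ∫[0,2] (2*u**3 - 14*u**2 + 20*u) du = 32/3.
On [2, 5], y = 2 is on top; that piece has area ∫[2,5] (-(2*u**3 - 14*u**2 + 20*u)) du = 63/2.
Total enclosed area = 32/3 + 63/2 = 253/6.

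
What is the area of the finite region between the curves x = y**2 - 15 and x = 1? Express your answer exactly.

Both boundary curves give x as a function of y, so integrate with respect to y. Setting them equal: y**2 - 16 = 0, i.e. (y - 4)*(y + 4) = 0, so they meet at y = -4, 4.
For y in [-4, 4], x = y**2 - 15 is on the left; area = ∫[-4,4] (-(y**2 - 16)) dy = 256/3.

256/3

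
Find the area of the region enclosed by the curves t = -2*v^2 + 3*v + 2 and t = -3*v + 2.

Both boundary curves give t as a function of v, so integrate with respect to v. Setting them equal: -2*v^2 + 6*v = 0, i.e. -2*v*(v - 3) = 0, so they meet at v = 0, 3.
For v in [0, 3], t = -2*v^2 + 3*v + 2 is on the right; area = ∫[0,3] (-2*v^2 + 6*v) dv = 9.

9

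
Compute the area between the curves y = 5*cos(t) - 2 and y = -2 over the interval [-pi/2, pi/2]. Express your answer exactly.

On [-pi/2, pi/2], (5*cos(t) - 2) - (-2) = 5*cos(t) is ≥ 0 throughout, so the area is a single integral of |5*cos(t)|.
∫[-pi/2,pi/2] (5*cos(t)) dt = 10.

10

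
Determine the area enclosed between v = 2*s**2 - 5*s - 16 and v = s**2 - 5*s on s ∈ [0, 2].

On [0, 2], (2*s**2 - 5*s - 16) - (s**2 - 5*s) = s**2 - 16 is ≤ 0 throughout, so the area is a single integral of |s**2 - 16|.
∫[0,2] (s**2 - 16) ds = -88/3; the area of that piece is 88/3.

88/3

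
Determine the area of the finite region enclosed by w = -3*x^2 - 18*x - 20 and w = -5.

32

Set the curves equal: -3*x^2 - 18*x - 20 = -5, so -3*x^2 - 18*x - 15 = 0, which factors as -3*(x + 1)*(x + 5) = 0. The curves meet at x = -5, -1.
On [-5, -1], w = -3*x^2 - 18*x - 20 is on top; that piece has area ∫[-5,-1] (-3*x^2 - 18*x - 15) dx = 32.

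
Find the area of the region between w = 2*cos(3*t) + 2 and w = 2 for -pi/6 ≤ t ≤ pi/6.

4/3

On [-pi/6, pi/6], (2*cos(3*t) + 2) - (2) = 2*cos(3*t) is ≥ 0 throughout, so the area is a single integral of |2*cos(3*t)|.
∫[-pi/6,pi/6] (2*cos(3*t)) dt = 4/3.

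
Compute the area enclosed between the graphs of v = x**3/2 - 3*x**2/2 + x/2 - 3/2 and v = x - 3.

Set the curves equal: x**3/2 - 3*x**2/2 + x/2 - 3/2 = x - 3, so x**3/2 - 3*x**2/2 - x/2 + 3/2 = 0, which factors as (x - 3)*(x - 1)*(x + 1)/2 = 0. The curves meet at x = -1, 1, 3.
On [-1, 1], v = x**3/2 - 3*x**2/2 + x/2 - 3/2 is on top; that piece has area ∫[-1,1] (x**3/2 - 3*x**2/2 - x/2 + 3/2) dx = 2.
On [1, 3], v = x - 3 is on top; that piece has area ∫[1,3] (-(x**3/2 - 3*x**2/2 - x/2 + 3/2)) dx = 2.
Total enclosed area = 2 + 2 = 4.

4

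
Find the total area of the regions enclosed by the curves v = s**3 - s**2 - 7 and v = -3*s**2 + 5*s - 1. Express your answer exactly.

Set the curves equal: s**3 - s**2 - 7 = -3*s**2 + 5*s - 1, so s**3 + 2*s**2 - 5*s - 6 = 0, which factors as (s - 2)*(s + 1)*(s + 3) = 0. The curves meet at s = -3, -1, 2.
On [-3, -1], v = s**3 - s**2 - 7 is on top; that piece has area ∫[-3,-1] (s**3 + 2*s**2 - 5*s - 6) ds = 16/3.
On [-1, 2], v = -3*s**2 + 5*s - 1 is on top; that piece has area ∫[-1,2] (-(s**3 + 2*s**2 - 5*s - 6)) ds = 63/4.
Total enclosed area = 16/3 + 63/4 = 253/12.

253/12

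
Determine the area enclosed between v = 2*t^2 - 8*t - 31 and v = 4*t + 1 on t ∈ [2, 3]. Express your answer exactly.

148/3

On [2, 3], (2*t^2 - 8*t - 31) - (4*t + 1) = 2*t^2 - 12*t - 32 is ≤ 0 throughout, so the area is a single integral of |2*t^2 - 12*t - 32|.
∫[2,3] (2*t^2 - 12*t - 32) dt = -148/3; the area of that piece is 148/3.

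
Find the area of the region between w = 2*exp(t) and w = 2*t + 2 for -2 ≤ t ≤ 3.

-15 - 2*exp(-2) + 2*exp(3)

On [-2, 3], (2*exp(t)) - (2*t + 2) = -2*t + 2*exp(t) - 2 is ≥ 0 throughout, so the area is a single integral of |-2*t + 2*exp(t) - 2|.
∫[-2,3] (-2*t + 2*exp(t) - 2) dt = -15 - 2*exp(-2) + 2*exp(3).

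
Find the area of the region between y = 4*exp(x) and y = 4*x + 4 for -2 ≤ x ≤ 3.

On [-2, 3], (4*exp(x)) - (4*x + 4) = -4*x + 4*exp(x) - 4 is ≥ 0 throughout, so the area is a single integral of |-4*x + 4*exp(x) - 4|.
∫[-2,3] (-4*x + 4*exp(x) - 4) dx = -30 - 4*exp(-2) + 4*exp(3).

-30 - 4*exp(-2) + 4*exp(3)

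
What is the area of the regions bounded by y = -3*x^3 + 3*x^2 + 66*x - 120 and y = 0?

Set the curves equal: -3*x^3 + 3*x^2 + 66*x - 120 = 0, so -3*x^3 + 3*x^2 + 66*x - 120 = 0, which factors as -3*(x - 4)*(x - 2)*(x + 5) = 0. The curves meet at x = -5, 2, 4.
On [-5, 2], y = 0 is on top; that piece has area ∫[-5,2] (-(-3*x^3 + 3*x^2 + 66*x - 120)) dx = 3773/4.
On [2, 4], y = -3*x^3 + 3*x^2 + 66*x - 120 is on top; that piece has area ∫[2,4] (-3*x^3 + 3*x^2 + 66*x - 120) dx = 32.
Total enclosed area = 3773/4 + 32 = 3901/4.

3901/4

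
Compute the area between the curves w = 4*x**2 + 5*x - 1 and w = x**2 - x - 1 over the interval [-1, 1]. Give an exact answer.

6

The difference (4*x**2 + 5*x - 1) - (x**2 - x - 1) = 3*x**2 + 6*x changes sign at x = 0 inside [-1, 1], so split the integral there.
∫[-1,0] (3*x**2 + 6*x) dx = -2; the area of that piece is 2.
∫[0,1] (3*x**2 + 6*x) dx = 4.
Total area = 2 + 4 = 6.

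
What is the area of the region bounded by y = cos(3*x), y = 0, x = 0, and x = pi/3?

The difference (cos(3*x)) - (0) = cos(3*x) changes sign at x = pi/6 inside [0, pi/3], so split the integral there.
∫[0,pi/6] (cos(3*x)) dx = 1/3.
∫[pi/6,pi/3] (cos(3*x)) dx = -1/3; the area of that piece is 1/3.
Total area = 1/3 + 1/3 = 2/3.

2/3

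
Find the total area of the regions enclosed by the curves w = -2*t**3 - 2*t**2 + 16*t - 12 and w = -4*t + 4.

Set the curves equal: -2*t**3 - 2*t**2 + 16*t - 12 = -4*t + 4, so -2*t**3 - 2*t**2 + 20*t - 16 = 0, which factors as -2*(t - 2)*(t - 1)*(t + 4) = 0. The curves meet at t = -4, 1, 2.
On [-4, 1], w = -4*t + 4 is on top; that piece has area ∫[-4,1] (-(-2*t**3 - 2*t**2 + 20*t - 16)) dt = 875/6.
On [1, 2], w = -2*t**3 - 2*t**2 + 16*t - 12 is on top; that piece has area ∫[1,2] (-2*t**3 - 2*t**2 + 20*t - 16) dt = 11/6.
Total enclosed area = 875/6 + 11/6 = 443/3.

443/3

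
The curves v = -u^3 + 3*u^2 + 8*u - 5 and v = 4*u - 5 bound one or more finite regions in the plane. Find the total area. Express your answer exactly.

Set the curves equal: -u^3 + 3*u^2 + 8*u - 5 = 4*u - 5, so -u^3 + 3*u^2 + 4*u = 0, which factors as -u*(u - 4)*(u + 1) = 0. The curves meet at u = -1, 0, 4.
On [-1, 0], v = 4*u - 5 is on top; that piece has area ∫[-1,0] (-(-u^3 + 3*u^2 + 4*u)) du = 3/4.
On [0, 4], v = -u^3 + 3*u^2 + 8*u - 5 is on top; that piece has area ∫[0,4] (-u^3 + 3*u^2 + 4*u) du = 32.
Total enclosed area = 3/4 + 32 = 131/4.

131/4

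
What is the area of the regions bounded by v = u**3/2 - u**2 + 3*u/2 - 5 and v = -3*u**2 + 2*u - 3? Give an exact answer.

Set the curves equal: u**3/2 - u**2 + 3*u/2 - 5 = -3*u**2 + 2*u - 3, so u**3/2 + 2*u**2 - u/2 - 2 = 0, which factors as (u - 1)*(u + 1)*(u + 4)/2 = 0. The curves meet at u = -4, -1, 1.
On [-4, -1], v = u**3/2 - u**2 + 3*u/2 - 5 is on top; that piece has area ∫[-4,-1] (u**3/2 + 2*u**2 - u/2 - 2) du = 63/8.
On [-1, 1], v = -3*u**2 + 2*u - 3 is on top; that piece has area ∫[-1,1] (-(u**3/2 + 2*u**2 - u/2 - 2)) du = 8/3.
Total enclosed area = 63/8 + 8/3 = 253/24.

253/24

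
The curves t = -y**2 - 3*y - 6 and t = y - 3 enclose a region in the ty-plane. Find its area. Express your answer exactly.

4/3

Both boundary curves give t as a function of y, so integrate with respect to y. Setting them equal: -y**2 - 4*y - 3 = 0, i.e. -(y + 1)*(y + 3) = 0, so they meet at y = -3, -1.
For y in [-3, -1], t = -y**2 - 3*y - 6 is on the right; area = ∫[-3,-1] (-y**2 - 4*y - 3) dy = 4/3.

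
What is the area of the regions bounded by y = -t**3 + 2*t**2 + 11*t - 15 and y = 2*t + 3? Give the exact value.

443/6

Set the curves equal: -t**3 + 2*t**2 + 11*t - 15 = 2*t + 3, so -t**3 + 2*t**2 + 9*t - 18 = 0, which factors as -(t - 3)*(t - 2)*(t + 3) = 0. The curves meet at t = -3, 2, 3.
On [-3, 2], y = 2*t + 3 is on top; that piece has area ∫[-3,2] (-(-t**3 + 2*t**2 + 9*t - 18)) dt = 875/12.
On [2, 3], y = -t**3 + 2*t**2 + 11*t - 15 is on top; that piece has area ∫[2,3] (-t**3 + 2*t**2 + 9*t - 18) dt = 11/12.
Total enclosed area = 875/12 + 11/12 = 443/6.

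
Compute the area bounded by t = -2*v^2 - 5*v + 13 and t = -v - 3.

Both boundary curves give t as a function of v, so integrate with respect to v. Setting them equal: -2*v^2 - 4*v + 16 = 0, i.e. -2*(v - 2)*(v + 4) = 0, so they meet at v = -4, 2.
For v in [-4, 2], t = -2*v^2 - 5*v + 13 is on the right; area = ∫[-4,2] (-2*v^2 - 4*v + 16) dv = 72.

72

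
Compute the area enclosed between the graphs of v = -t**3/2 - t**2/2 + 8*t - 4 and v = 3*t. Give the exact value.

443/12

Set the curves equal: -t**3/2 - t**2/2 + 8*t - 4 = 3*t, so -t**3/2 - t**2/2 + 5*t - 4 = 0, which factors as -(t - 2)*(t - 1)*(t + 4)/2 = 0. The curves meet at t = -4, 1, 2.
On [-4, 1], v = 3*t is on top; that piece has area ∫[-4,1] (-(-t**3/2 - t**2/2 + 5*t - 4)) dt = 875/24.
On [1, 2], v = -t**3/2 - t**2/2 + 8*t - 4 is on top; that piece has area ∫[1,2] (-t**3/2 - t**2/2 + 5*t - 4) dt = 11/24.
Total enclosed area = 875/24 + 11/24 = 443/12.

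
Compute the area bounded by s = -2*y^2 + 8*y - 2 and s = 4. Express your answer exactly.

8/3

Both boundary curves give s as a function of y, so integrate with respect to y. Setting them equal: -2*y^2 + 8*y - 6 = 0, i.e. -2*(y - 3)*(y - 1) = 0, so they meet at y = 1, 3.
For y in [1, 3], s = -2*y^2 + 8*y - 2 is on the right; area = ∫[1,3] (-2*y^2 + 8*y - 6) dy = 8/3.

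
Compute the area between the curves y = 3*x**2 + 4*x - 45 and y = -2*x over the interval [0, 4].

The difference (3*x**2 + 4*x - 45) - (-2*x) = 3*x**2 + 6*x - 45 changes sign at x = 3 inside [0, 4], so split the integral there.
∫[0,3] (3*x**2 + 6*x - 45) dx = -81; the area of that piece is 81.
∫[3,4] (3*x**2 + 6*x - 45) dx = 13.
Total area = 81 + 13 = 94.

94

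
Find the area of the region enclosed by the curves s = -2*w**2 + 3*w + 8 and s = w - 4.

Both boundary curves give s as a function of w, so integrate with respect to w. Setting them equal: -2*w**2 + 2*w + 12 = 0, i.e. -2*(w - 3)*(w + 2) = 0, so they meet at w = -2, 3.
For w in [-2, 3], s = -2*w**2 + 3*w + 8 is on the right; area = ∫[-2,3] (-2*w**2 + 2*w + 12) dw = 125/3.

125/3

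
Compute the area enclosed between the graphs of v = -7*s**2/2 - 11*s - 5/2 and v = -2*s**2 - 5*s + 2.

Set the curves equal: -7*s**2/2 - 11*s - 5/2 = -2*s**2 - 5*s + 2, so -3*s**2/2 - 6*s - 9/2 = 0, which factors as -3*(s + 1)*(s + 3)/2 = 0. The curves meet at s = -3, -1.
On [-3, -1], v = -7*s**2/2 - 11*s - 5/2 is on top; that piece has area ∫[-3,-1] (-3*s**2/2 - 6*s - 9/2) ds = 2.

2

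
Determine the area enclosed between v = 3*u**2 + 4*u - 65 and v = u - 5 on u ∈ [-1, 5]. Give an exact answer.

227

The difference (3*u**2 + 4*u - 65) - (u - 5) = 3*u**2 + 3*u - 60 changes sign at u = 4 inside [-1, 5], so split the integral there.
∫[-1,4] (3*u**2 + 3*u - 60) du = -425/2; the area of that piece is 425/2.
∫[4,5] (3*u**2 + 3*u - 60) du = 29/2.
Total area = 425/2 + 29/2 = 227.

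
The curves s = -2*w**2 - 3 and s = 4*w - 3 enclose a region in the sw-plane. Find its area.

8/3

Both boundary curves give s as a function of w, so integrate with respect to w. Setting them equal: -2*w**2 - 4*w = 0, i.e. -2*w*(w + 2) = 0, so they meet at w = -2, 0.
For w in [-2, 0], s = -2*w**2 - 3 is on the right; area = ∫[-2,0] (-2*w**2 - 4*w) dw = 8/3.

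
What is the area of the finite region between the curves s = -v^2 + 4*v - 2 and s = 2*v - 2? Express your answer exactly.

Both boundary curves give s as a function of v, so integrate with respect to v. Setting them equal: -v^2 + 2*v = 0, i.e. -v*(v - 2) = 0, so they meet at v = 0, 2.
For v in [0, 2], s = -v^2 + 4*v - 2 is on the right; area = ∫[0,2] (-v^2 + 2*v) dv = 4/3.

4/3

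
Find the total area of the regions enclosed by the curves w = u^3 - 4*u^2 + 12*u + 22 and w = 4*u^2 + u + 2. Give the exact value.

443/6

Set the curves equal: u^3 - 4*u^2 + 12*u + 22 = 4*u^2 + u + 2, so u^3 - 8*u^2 + 11*u + 20 = 0, which factors as (u - 5)*(u - 4)*(u + 1) = 0. The curves meet at u = -1, 4, 5.
On [-1, 4], w = u^3 - 4*u^2 + 12*u + 22 is on top; that piece has area ∫[-1,4] (u^3 - 8*u^2 + 11*u + 20) du = 875/12.
On [4, 5], w = 4*u^2 + u + 2 is on top; that piece has area ∫[4,5] (-(u^3 - 8*u^2 + 11*u + 20)) du = 11/12.
Total enclosed area = 875/12 + 11/12 = 443/6.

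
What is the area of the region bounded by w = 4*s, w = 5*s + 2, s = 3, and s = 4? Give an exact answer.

On [3, 4], (4*s) - (5*s + 2) = -s - 2 is ≤ 0 throughout, so the area is a single integral of |-s - 2|.
∫[3,4] (-s - 2) ds = -11/2; the area of that piece is 11/2.

11/2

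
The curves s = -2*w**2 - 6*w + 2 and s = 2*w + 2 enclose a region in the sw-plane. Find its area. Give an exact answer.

64/3

Both boundary curves give s as a function of w, so integrate with respect to w. Setting them equal: -2*w**2 - 8*w = 0, i.e. -2*w*(w + 4) = 0, so they meet at w = -4, 0.
For w in [-4, 0], s = -2*w**2 - 6*w + 2 is on the right; area = ∫[-4,0] (-2*w**2 - 8*w) dw = 64/3.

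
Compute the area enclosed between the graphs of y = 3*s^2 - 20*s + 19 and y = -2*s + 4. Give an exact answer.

32

Set the curves equal: 3*s^2 - 20*s + 19 = -2*s + 4, so 3*s^2 - 18*s + 15 = 0, which factors as 3*(s - 5)*(s - 1) = 0. The curves meet at s = 1, 5.
On [1, 5], y = -2*s + 4 is on top; that piece has area ∫[1,5] (-(3*s^2 - 18*s + 15)) ds = 32.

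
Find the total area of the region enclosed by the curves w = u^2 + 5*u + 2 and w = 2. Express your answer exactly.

125/6

Set the curves equal: u^2 + 5*u + 2 = 2, so u^2 + 5*u = 0, which factors as u*(u + 5) = 0. The curves meet at u = -5, 0.
On [-5, 0], w = 2 is on top; that piece has area ∫[-5,0] (-(u^2 + 5*u)) du = 125/6.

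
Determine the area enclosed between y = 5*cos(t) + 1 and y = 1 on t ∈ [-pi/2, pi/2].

On [-pi/2, pi/2], (5*cos(t) + 1) - (1) = 5*cos(t) is ≥ 0 throughout, so the area is a single integral of |5*cos(t)|.
∫[-pi/2,pi/2] (5*cos(t)) dt = 10.

10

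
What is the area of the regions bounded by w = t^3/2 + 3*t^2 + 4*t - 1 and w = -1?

Set the curves equal: t^3/2 + 3*t^2 + 4*t - 1 = -1, so t^3/2 + 3*t^2 + 4*t = 0, which factors as t*(t + 2)*(t + 4)/2 = 0. The curves meet at t = -4, -2, 0.
On [-4, -2], w = t^3/2 + 3*t^2 + 4*t - 1 is on top; that piece has area ∫[-4,-2] (t^3/2 + 3*t^2 + 4*t) dt = 2.
On [-2, 0], w = -1 is on top; that piece has area ∫[-2,0] (-(t^3/2 + 3*t^2 + 4*t)) dt = 2.
Total enclosed area = 2 + 2 = 4.

4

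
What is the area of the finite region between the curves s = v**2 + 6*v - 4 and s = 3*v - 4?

9/2

Both boundary curves give s as a function of v, so integrate with respect to v. Setting them equal: v**2 + 3*v = 0, i.e. v*(v + 3) = 0, so they meet at v = -3, 0.
For v in [-3, 0], s = v**2 + 6*v - 4 is on the left; area = ∫[-3,0] (-(v**2 + 3*v)) dv = 9/2.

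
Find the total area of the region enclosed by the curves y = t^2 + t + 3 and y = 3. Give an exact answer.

Set the curves equal: t^2 + t + 3 = 3, so t^2 + t = 0, which factors as t*(t + 1) = 0. The curves meet at t = -1, 0.
On [-1, 0], y = 3 is on top; that piece has area ∫[-1,0] (-(t^2 + t)) dt = 1/6.

1/6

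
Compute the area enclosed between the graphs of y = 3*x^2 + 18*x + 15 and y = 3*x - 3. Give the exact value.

Set the curves equal: 3*x^2 + 18*x + 15 = 3*x - 3, so 3*x^2 + 15*x + 18 = 0, which factors as 3*(x + 2)*(x + 3) = 0. The curves meet at x = -3, -2.
On [-3, -2], y = 3*x - 3 is on top; that piece has area ∫[-3,-2] (-(3*x^2 + 15*x + 18)) dx = 1/2.

1/2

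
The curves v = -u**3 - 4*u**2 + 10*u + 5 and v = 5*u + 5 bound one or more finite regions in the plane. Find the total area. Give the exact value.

Set the curves equal: -u**3 - 4*u**2 + 10*u + 5 = 5*u + 5, so -u**3 - 4*u**2 + 5*u = 0, which factors as -u*(u - 1)*(u + 5) = 0. The curves meet at u = -5, 0, 1.
On [-5, 0], v = 5*u + 5 is on top; that piece has area ∫[-5,0] (-(-u**3 - 4*u**2 + 5*u)) du = 875/12.
On [0, 1], v = -u**3 - 4*u**2 + 10*u + 5 is on top; that piece has area ∫[0,1] (-u**3 - 4*u**2 + 5*u) du = 11/12.
Total enclosed area = 875/12 + 11/12 = 443/6.

443/6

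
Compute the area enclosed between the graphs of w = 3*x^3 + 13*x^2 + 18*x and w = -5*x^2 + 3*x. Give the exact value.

393/4

Set the curves equal: 3*x^3 + 13*x^2 + 18*x = -5*x^2 + 3*x, so 3*x^3 + 18*x^2 + 15*x = 0, which factors as 3*x*(x + 1)*(x + 5) = 0. The curves meet at x = -5, -1, 0.
On [-5, -1], w = 3*x^3 + 13*x^2 + 18*x is on top; that piece has area ∫[-5,-1] (3*x^3 + 18*x^2 + 15*x) dx = 96.
On [-1, 0], w = -5*x^2 + 3*x is on top; that piece has area ∫[-1,0] (-(3*x^3 + 18*x^2 + 15*x)) dx = 9/4.
Total enclosed area = 96 + 9/4 = 393/4.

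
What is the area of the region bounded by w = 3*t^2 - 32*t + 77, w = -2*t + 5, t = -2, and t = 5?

The difference (3*t^2 - 32*t + 77) - (-2*t + 5) = 3*t^2 - 30*t + 72 changes sign at t = 4 inside [-2, 5], so split the integral there.
∫[-2,4] (3*t^2 - 30*t + 72) dt = 324.
∫[4,5] (3*t^2 - 30*t + 72) dt = -2; the area of that piece is 2.
Total area = 324 + 2 = 326.

326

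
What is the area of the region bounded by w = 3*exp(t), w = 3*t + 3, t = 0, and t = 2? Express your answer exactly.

On [0, 2], (3*exp(t)) - (3*t + 3) = -3*t + 3*exp(t) - 3 is ≥ 0 throughout, so the area is a single integral of |-3*t + 3*exp(t) - 3|.
∫[0,2] (-3*t + 3*exp(t) - 3) dt = -15 + 3*exp(2).

-15 + 3*exp(2)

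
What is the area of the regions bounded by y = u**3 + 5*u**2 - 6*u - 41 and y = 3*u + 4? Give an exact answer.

Set the curves equal: u**3 + 5*u**2 - 6*u - 41 = 3*u + 4, so u**3 + 5*u**2 - 9*u - 45 = 0, which factors as (u - 3)*(u + 3)*(u + 5) = 0. The curves meet at u = -5, -3, 3.
On [-5, -3], y = u**3 + 5*u**2 - 6*u - 41 is on top; that piece has area ∫[-5,-3] (u**3 + 5*u**2 - 9*u - 45) du = 28/3.
On [-3, 3], y = 3*u + 4 is on top; that piece has area ∫[-3,3] (-(u**3 + 5*u**2 - 9*u - 45)) du = 180.
Total enclosed area = 28/3 + 180 = 568/3.

568/3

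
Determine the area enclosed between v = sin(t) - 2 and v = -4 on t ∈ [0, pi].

2 + 2*pi

On [0, pi], (sin(t) - 2) - (-4) = sin(t) + 2 is ≥ 0 throughout, so the area is a single integral of |sin(t) + 2|.
∫[0,pi] (sin(t) + 2) dt = 2 + 2*pi.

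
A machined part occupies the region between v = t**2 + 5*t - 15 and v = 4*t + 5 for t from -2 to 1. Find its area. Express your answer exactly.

On [-2, 1], (t**2 + 5*t - 15) - (4*t + 5) = t**2 + t - 20 is ≤ 0 throughout, so the area is a single integral of |t**2 + t - 20|.
∫[-2,1] (t**2 + t - 20) dt = -117/2; the area of that piece is 117/2.

117/2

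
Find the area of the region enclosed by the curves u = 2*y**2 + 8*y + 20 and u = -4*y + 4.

8/3

Both boundary curves give u as a function of y, so integrate with respect to y. Setting them equal: 2*y**2 + 12*y + 16 = 0, i.e. 2*(y + 2)*(y + 4) = 0, so they meet at y = -4, -2.
For y in [-4, -2], u = 2*y**2 + 8*y + 20 is on the left; area = ∫[-4,-2] (-(2*y**2 + 12*y + 16)) dy = 8/3.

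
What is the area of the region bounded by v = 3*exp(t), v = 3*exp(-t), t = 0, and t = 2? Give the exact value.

-6 + 3*exp(-2) + 3*exp(2)

On [0, 2], (3*exp(t)) - (3*exp(-t)) = 3*exp(t) - 3*exp(-t) is ≥ 0 throughout, so the area is a single integral of |3*exp(t) - 3*exp(-t)|.
∫[0,2] (3*exp(t) - 3*exp(-t)) dt = -6 + 3*exp(-2) + 3*exp(2).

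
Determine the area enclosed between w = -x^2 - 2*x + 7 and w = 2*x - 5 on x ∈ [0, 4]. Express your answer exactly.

32

The difference (-x^2 - 2*x + 7) - (2*x - 5) = -x^2 - 4*x + 12 changes sign at x = 2 inside [0, 4], so split the integral there.
∫[0,2] (-x^2 - 4*x + 12) dx = 40/3.
∫[2,4] (-x^2 - 4*x + 12) dx = -56/3; the area of that piece is 56/3.
Total area = 40/3 + 56/3 = 32.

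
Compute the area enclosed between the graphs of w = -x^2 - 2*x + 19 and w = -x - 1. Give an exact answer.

Set the curves equal: -x^2 - 2*x + 19 = -x - 1, so -x^2 - x + 20 = 0, which factors as -(x - 4)*(x + 5) = 0. The curves meet at x = -5, 4.
On [-5, 4], w = -x^2 - 2*x + 19 is on top; that piece has area ∫[-5,4] (-x^2 - x + 20) dx = 243/2.

243/2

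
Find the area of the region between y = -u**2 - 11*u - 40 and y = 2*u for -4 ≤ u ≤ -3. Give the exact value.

On [-4, -3], (-u**2 - 11*u - 40) - (2*u) = -u**2 - 13*u - 40 is ≤ 0 throughout, so the area is a single integral of |-u**2 - 13*u - 40|.
∫[-4,-3] (-u**2 - 13*u - 40) du = -41/6; the area of that piece is 41/6.

41/6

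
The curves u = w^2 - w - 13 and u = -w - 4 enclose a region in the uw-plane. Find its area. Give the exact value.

Both boundary curves give u as a function of w, so integrate with respect to w. Setting them equal: w^2 - 9 = 0, i.e. (w - 3)*(w + 3) = 0, so they meet at w = -3, 3.
For w in [-3, 3], u = w^2 - w - 13 is on the left; area = ∫[-3,3] (-(w^2 - 9)) dw = 36.

36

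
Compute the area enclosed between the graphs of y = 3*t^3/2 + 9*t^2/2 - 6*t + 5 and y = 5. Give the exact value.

Set the curves equal: 3*t^3/2 + 9*t^2/2 - 6*t + 5 = 5, so 3*t^3/2 + 9*t^2/2 - 6*t = 0, which factors as 3*t*(t - 1)*(t + 4)/2 = 0. The curves meet at t = -4, 0, 1.
On [-4, 0], y = 3*t^3/2 + 9*t^2/2 - 6*t + 5 is on top; that piece has area ∫[-4,0] (3*t^3/2 + 9*t^2/2 - 6*t) dt = 48.
On [0, 1], y = 5 is on top; that piece has area ∫[0,1] (-(3*t^3/2 + 9*t^2/2 - 6*t)) dt = 9/8.
Total enclosed area = 48 + 9/8 = 393/8.

393/8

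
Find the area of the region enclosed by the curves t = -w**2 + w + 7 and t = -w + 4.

32/3

Both boundary curves give t as a function of w, so integrate with respect to w. Setting them equal: -w**2 + 2*w + 3 = 0, i.e. -(w - 3)*(w + 1) = 0, so they meet at w = -1, 3.
For w in [-1, 3], t = -w**2 + w + 7 is on the right; area = ∫[-1,3] (-w**2 + 2*w + 3) dw = 32/3.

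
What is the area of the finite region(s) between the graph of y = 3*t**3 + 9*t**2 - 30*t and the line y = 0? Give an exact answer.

1221/4

The curve meets the t-axis where 3*t**3 + 9*t**2 - 30*t = 0, i.e. 3*t*(t - 2)*(t + 5) = 0, at t = -5, 0, 2.
On [-5, 0] the curve lies above the axis; ∫[-5,0] (3*t**3 + 9*t**2 - 30*t) dt = 1125/4, giving area 1125/4.
On [0, 2] the curve lies below the axis; ∫[0,2] (3*t**3 + 9*t**2 - 30*t) dt = -24, giving area 24.
Total area = 1125/4 + 24 = 1221/4.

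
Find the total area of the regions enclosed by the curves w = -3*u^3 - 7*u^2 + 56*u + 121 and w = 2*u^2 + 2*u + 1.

Set the curves equal: -3*u^3 - 7*u^2 + 56*u + 121 = 2*u^2 + 2*u + 1, so -3*u^3 - 9*u^2 + 54*u + 120 = 0, which factors as -3*(u - 4)*(u + 2)*(u + 5) = 0. The curves meet at u = -5, -2, 4.
On [-5, -2], w = 2*u^2 + 2*u + 1 is on top; that piece has area ∫[-5,-2] (-(-3*u^3 - 9*u^2 + 54*u + 120)) du = 405/4.
On [-2, 4], w = -3*u^3 - 7*u^2 + 56*u + 121 is on top; that piece has area ∫[-2,4] (-3*u^3 - 9*u^2 + 54*u + 120) du = 648.
Total enclosed area = 405/4 + 648 = 2997/4.

2997/4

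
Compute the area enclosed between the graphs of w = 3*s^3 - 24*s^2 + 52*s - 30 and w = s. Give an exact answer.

71/2

Set the curves equal: 3*s^3 - 24*s^2 + 52*s - 30 = s, so 3*s^3 - 24*s^2 + 51*s - 30 = 0, which factors as 3*(s - 5)*(s - 2)*(s - 1) = 0. The curves meet at s = 1, 2, 5.
On [1, 2], w = 3*s^3 - 24*s^2 + 52*s - 30 is on top; that piece has area ∫[1,2] (3*s^3 - 24*s^2 + 51*s - 30) ds = 7/4.
On [2, 5], w = s is on top; that piece has area ∫[2,5] (-(3*s^3 - 24*s^2 + 51*s - 30)) ds = 135/4.
Total enclosed area = 7/4 + 135/4 = 71/2.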